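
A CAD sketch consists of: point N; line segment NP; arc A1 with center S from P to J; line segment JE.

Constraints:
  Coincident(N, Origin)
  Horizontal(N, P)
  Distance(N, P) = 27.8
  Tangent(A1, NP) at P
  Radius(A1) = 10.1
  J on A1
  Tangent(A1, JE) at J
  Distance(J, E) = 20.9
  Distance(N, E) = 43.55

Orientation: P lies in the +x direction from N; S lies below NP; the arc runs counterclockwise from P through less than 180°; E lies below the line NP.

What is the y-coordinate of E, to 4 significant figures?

-33.31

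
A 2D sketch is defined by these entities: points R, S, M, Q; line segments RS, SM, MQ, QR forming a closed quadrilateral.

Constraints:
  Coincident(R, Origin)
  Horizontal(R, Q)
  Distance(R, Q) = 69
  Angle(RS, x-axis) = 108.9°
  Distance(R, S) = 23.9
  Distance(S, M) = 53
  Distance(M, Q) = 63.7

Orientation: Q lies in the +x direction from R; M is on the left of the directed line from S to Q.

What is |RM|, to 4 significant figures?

64.28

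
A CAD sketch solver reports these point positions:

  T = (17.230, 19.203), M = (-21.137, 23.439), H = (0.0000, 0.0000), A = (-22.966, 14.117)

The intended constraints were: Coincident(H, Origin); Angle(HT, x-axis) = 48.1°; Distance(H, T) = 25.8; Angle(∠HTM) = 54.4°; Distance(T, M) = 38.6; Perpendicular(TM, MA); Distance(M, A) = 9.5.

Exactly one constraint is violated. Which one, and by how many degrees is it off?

Perpendicular(TM, MA) — off by 4.80°.

H = (0.00, 0.00) ✓; HT at 48.10° ✓; |HT| = 25.80 ✓; ∠HTM = 54.40° ✓; |TM| = 38.60 ✓; ∠(TM, MA) = 85.20° ✗; |MA| = 9.500 ✓.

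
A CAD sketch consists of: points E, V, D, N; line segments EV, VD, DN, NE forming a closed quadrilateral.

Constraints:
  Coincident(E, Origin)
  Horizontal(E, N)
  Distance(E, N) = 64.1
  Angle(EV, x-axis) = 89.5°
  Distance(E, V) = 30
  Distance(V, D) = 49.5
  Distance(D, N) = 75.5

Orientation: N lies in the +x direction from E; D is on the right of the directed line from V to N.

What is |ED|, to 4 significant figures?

20.71

Checks: |EN| = 64.10 ✓; |EV| = 30.00 ✓; |VD| = 49.50 ✓; |DN| = 75.50 ✓.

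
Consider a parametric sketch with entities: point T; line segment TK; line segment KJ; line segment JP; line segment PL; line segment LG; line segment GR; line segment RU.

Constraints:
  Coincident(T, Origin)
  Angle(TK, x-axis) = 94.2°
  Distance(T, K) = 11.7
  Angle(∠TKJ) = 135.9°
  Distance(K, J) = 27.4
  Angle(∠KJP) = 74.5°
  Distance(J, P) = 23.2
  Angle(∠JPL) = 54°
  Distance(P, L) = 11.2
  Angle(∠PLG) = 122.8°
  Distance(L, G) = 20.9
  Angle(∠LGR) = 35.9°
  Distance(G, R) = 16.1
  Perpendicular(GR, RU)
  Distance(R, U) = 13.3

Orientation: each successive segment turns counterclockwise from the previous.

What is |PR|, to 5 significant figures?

13.925

T is at the origin; TK runs at 94.2° with length 11.7, so K = (-0.85689, 11.669). ∠TKJ = 135.9° gives KJ at 138.30° from the x-axis; with |KJ| = 27.4, J = (-21.315, 29.896). ∠KJP = 74.5° gives JP at -116.20° from the x-axis; with |JP| = 23.2, P = (-31.558, 9.0795). ∠JPL = 54.0° gives PL at 9.8000° from the x-axis; with |PL| = 11.2, L = (-20.521, 10.986). ∠PLG = 122.8° gives LG at 67.000° from the x-axis; with |LG| = 20.9, G = (-12.355, 30.224). ∠LGR = 35.9° gives GR at -148.90° from the x-axis; with |GR| = 16.1, R = (-26.141, 21.908). Then |PR| = |R − P| = 13.925.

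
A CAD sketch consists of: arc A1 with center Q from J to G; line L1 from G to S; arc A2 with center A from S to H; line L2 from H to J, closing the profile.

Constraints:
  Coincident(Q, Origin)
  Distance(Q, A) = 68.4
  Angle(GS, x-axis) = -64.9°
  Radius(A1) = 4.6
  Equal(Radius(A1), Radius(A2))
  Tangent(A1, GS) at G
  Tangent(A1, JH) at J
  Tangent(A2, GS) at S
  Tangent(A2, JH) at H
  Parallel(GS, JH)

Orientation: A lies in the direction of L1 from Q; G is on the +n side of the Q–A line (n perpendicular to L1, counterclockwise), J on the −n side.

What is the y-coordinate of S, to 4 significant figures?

-59.99

The slot axis is L1's direction at -64.9°, so u = (cos -64.9°, sin -64.9°) = (0.4242, -0.9056) and n = (−sin -64.9°, cos -64.9°) = (0.9056, 0.4242). Q is at the origin and A lies 68.4 along u from Q, so A = 68.4·u = (29.02, -61.94). Tangency of A1 to both parallel lines with radius 4.6 puts G and J at Q ± 4.6·n: G = (4.166, 1.951), J = (-4.166, -1.951). Equal radii place S and H the same way about A: S = A + 4.6·n = (33.18, -59.99), H = A − 4.6·n = (24.85, -63.89). So S.y = -59.99.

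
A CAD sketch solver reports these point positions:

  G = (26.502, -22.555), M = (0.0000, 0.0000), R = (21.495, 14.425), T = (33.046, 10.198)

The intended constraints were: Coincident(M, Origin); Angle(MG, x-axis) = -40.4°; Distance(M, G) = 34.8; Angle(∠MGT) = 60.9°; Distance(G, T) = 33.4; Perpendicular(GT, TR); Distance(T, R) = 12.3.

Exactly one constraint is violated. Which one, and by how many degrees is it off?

Perpendicular(GT, TR) — off by 8.80°.

M = (0.00, 0.00) ✓; MG at -40.40° ✓; |MG| = 34.80 ✓; ∠MGT = 60.90° ✓; |GT| = 33.40 ✓; ∠(GT, TR) = 81.20° ✗; |TR| = 12.30 ✓.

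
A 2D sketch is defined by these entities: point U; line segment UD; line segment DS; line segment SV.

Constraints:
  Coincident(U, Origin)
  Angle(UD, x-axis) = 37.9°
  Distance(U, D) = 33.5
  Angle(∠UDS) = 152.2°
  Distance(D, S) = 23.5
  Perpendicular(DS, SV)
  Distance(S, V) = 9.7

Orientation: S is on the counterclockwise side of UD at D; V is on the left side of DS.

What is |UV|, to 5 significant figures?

53.463

U is at the origin; UD runs at 37.9° with length 33.5, so D = 33.5·(cos 37.9°, sin 37.9°) = (26.434, 20.579). ∠UDS = 152.2°, so DS runs at 37.9° + (180° − 152.2°) = 65.700° from the x-axis; with |DS| = 23.5, S = D + 23.5·(cos 65.700°, sin 65.700°) = (36.105, 41.997). DS ⟂ SV; with |SV| = 9.7 on the left of DS, V = S + 9.7·(-0.91140, 0.41151) = (27.264, 45.988). Then |UV| = |V − U| = 53.463.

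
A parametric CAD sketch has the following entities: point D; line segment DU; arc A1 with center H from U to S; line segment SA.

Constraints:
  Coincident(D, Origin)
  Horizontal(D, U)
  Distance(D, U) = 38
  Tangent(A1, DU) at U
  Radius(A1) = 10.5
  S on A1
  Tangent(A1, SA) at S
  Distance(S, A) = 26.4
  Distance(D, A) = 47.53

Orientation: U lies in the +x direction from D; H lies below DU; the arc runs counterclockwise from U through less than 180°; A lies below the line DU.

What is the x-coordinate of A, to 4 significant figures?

29.19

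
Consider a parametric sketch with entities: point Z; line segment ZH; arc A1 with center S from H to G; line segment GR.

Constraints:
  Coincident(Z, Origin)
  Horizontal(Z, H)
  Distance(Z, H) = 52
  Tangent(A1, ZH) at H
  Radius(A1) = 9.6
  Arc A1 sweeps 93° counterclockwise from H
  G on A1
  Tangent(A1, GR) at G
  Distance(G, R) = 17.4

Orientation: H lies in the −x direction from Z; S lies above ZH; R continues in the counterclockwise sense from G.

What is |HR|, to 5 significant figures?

28.816

Z is at the origin; ZH is horizontal with |ZH| = 52.0 and H on the −x side, so H = (-52.000, 0.0000). A1 meets ZH tangentially, so SH is at right angles to ZH, so S = H + (0, 9.6) = (-52.000, 9.6000). On A1, H sits at bearing -90° from S; a 93° counterclockwise sweep puts G at bearing 3°, so G = S + 9.6·(cos 3°, sin 3°) = (-42.413, 10.102). The tangent condition forces SG to be normal to GR, so GR runs along (−sin 3°, cos 3°); with |GR| = 17.4, R = (-43.324, 27.479). Then |HR| = |R − H| = 28.816.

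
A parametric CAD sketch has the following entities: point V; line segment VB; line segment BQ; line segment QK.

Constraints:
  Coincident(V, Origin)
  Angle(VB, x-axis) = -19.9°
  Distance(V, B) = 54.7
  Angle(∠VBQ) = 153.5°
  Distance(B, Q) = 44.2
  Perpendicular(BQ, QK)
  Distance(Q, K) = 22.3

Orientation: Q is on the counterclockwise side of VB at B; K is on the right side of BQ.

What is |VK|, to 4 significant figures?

104.2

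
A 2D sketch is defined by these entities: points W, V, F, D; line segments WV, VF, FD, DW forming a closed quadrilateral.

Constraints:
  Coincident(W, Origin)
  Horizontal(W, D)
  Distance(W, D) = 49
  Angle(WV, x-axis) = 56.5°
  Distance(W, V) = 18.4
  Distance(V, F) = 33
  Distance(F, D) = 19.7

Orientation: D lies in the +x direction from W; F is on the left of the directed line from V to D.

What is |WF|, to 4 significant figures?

46.89

Checks: |VF| = 33.00 ✓; |FD| = 19.70 ✓.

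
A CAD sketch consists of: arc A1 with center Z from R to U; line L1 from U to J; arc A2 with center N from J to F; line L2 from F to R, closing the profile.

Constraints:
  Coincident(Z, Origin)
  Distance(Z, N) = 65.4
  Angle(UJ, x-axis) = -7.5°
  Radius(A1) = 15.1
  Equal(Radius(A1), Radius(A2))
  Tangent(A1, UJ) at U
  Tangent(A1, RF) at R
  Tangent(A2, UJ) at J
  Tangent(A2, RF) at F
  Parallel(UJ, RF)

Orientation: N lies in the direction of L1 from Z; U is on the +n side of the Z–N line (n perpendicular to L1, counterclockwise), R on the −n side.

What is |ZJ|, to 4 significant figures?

67.12

The slot axis is L1's direction at -7.5°, so u = (cos -7.5°, sin -7.5°) = (0.9914, -0.1305) and n = (−sin -7.5°, cos -7.5°) = (0.1305, 0.9914). Z is at the origin and N lies 65.4 along u from Z, so N = 65.4·u = (64.84, -8.536). Tangency of A1 to both parallel lines with radius 15.1 puts U and R at Z ± 15.1·n: U = (1.971, 14.97), R = (-1.971, -14.97). Equal radii place J and F the same way about N: J = N + 15.1·n = (66.81, 6.434), F = N − 15.1·n = (62.87, -23.51). Then |ZJ| = |J − Z| = 67.12.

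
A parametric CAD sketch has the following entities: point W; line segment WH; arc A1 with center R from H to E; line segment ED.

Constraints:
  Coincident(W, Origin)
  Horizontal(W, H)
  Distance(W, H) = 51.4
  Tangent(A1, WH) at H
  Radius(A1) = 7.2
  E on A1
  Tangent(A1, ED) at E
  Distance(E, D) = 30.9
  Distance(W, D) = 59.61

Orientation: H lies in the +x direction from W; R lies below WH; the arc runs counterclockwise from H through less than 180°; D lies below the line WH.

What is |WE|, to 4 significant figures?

44.84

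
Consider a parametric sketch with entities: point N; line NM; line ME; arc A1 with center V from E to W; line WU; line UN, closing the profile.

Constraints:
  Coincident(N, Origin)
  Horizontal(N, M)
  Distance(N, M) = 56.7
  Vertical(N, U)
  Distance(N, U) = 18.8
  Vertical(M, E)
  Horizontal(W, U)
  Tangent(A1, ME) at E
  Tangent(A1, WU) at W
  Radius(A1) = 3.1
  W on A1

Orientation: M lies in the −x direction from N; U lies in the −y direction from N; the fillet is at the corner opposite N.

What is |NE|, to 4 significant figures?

58.83

The virtual corner opposite N is at (-56.70, -18.80). Since A1 is tangent to ME there, VE ⟂ ME and A1 meets WU tangentially, so VW is at right angles to WU, with radius 3.1, so the center V sits 3.1 in from both sides at V = (-53.60, -15.70). That places the tangent points at E = (-56.70, -15.70) on ME and W = (-53.60, -18.80) on WU. Then |NE| = |E − N| = 58.83.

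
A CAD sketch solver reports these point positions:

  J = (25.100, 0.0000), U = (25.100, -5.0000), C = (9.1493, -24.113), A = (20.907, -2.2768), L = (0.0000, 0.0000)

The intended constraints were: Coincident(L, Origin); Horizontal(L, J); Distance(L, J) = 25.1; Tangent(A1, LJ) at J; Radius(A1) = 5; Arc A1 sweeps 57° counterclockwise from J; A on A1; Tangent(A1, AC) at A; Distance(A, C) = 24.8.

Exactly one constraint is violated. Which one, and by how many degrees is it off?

Tangent(A1, AC) at A — off by 4.70°.

L = (0.00, 0.00) ✓; L.y = 0.00, J.y = 0.00 ✓; |LJ| = 25.10 ✓; ∠(UJ, JL) = 90.00° ✓; |UJ| = 5.000 ✓; bearing(U→A) − bearing(U→J) = 57.00° ✓; |UA| = 5.000 ✓; ∠(UA, AC) = 85.30° ✗; |AC| = 24.80 ✓.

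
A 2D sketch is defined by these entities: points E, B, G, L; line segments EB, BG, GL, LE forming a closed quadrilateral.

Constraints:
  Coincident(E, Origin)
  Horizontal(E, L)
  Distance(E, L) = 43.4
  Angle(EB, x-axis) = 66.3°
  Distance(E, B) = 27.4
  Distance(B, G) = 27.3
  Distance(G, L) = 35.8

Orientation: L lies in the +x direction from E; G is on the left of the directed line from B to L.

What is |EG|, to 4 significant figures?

50.58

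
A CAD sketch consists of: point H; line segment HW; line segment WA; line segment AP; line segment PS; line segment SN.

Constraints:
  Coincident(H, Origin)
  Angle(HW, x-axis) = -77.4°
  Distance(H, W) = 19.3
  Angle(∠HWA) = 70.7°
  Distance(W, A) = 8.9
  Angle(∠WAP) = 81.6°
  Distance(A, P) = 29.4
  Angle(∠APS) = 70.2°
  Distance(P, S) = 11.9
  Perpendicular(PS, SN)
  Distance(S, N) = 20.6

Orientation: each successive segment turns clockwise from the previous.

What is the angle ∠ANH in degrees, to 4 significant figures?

125.4°

H is at the origin; HW runs at -77.4° with length 19.3, so W = (4.210, -18.84). ∠HWA = 70.7° gives WA at 173.3° from the x-axis; with |WA| = 8.9, A = (-4.629, -17.80). ∠WAP = 81.6° gives AP at 74.90° from the x-axis; with |AP| = 29.4, P = (3.030, 10.59). ∠APS = 70.2° gives PS at -34.90° from the x-axis; with |PS| = 11.9, S = (12.79, 3.780). PS ⟂ SN, so SN runs at -124.9°; with |SN| = 20.6, N = (1.003, -13.12). Then cos ∠ANH = NA·NH / (|NA||NH|), giving 125.4°.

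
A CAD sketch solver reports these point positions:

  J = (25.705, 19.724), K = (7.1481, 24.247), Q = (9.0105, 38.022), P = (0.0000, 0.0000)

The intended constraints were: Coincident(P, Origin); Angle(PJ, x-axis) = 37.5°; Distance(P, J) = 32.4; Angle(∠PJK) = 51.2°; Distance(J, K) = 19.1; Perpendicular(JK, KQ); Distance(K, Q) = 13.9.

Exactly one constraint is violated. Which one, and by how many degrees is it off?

Perpendicular(JK, KQ) — off by 6.00°.

P = (0.00, 0.00) ✓; PJ at 37.50° ✓; |PJ| = 32.40 ✓; ∠PJK = 51.20° ✓; |JK| = 19.10 ✓; ∠(JK, KQ) = 84.00° ✗; |KQ| = 13.90 ✓.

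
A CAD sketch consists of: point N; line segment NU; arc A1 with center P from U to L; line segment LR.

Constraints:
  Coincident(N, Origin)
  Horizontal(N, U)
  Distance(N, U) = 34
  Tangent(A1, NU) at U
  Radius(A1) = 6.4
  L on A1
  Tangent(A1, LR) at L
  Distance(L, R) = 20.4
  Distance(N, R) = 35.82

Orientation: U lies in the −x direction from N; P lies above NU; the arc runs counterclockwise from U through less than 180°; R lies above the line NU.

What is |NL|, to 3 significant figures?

28.2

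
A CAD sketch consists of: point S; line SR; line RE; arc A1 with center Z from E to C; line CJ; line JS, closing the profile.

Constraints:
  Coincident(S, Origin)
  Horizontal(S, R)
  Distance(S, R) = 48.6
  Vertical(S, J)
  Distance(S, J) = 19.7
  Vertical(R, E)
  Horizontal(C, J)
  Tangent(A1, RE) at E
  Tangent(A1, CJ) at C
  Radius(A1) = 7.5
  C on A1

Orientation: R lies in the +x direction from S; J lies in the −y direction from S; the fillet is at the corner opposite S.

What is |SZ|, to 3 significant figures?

42.9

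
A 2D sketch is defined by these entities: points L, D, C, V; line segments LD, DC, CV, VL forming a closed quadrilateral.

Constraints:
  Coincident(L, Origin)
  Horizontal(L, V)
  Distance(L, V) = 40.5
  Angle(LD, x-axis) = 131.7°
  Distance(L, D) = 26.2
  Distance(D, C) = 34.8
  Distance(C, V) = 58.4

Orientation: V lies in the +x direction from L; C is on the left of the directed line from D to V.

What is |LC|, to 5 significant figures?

46.531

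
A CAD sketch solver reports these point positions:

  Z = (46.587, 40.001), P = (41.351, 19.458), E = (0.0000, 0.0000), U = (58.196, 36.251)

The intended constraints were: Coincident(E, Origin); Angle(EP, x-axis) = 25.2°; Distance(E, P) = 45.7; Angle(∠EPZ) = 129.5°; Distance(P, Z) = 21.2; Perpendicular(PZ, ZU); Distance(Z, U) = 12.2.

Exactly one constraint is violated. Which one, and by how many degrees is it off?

Perpendicular(PZ, ZU) — off by 3.60°.

E = (0.00, 0.00) ✓; EP at 25.20° ✓; |EP| = 45.70 ✓; ∠EPZ = 129.5° ✓; |PZ| = 21.20 ✓; ∠(PZ, ZU) = 93.60° ✗; |ZU| = 12.20 ✓.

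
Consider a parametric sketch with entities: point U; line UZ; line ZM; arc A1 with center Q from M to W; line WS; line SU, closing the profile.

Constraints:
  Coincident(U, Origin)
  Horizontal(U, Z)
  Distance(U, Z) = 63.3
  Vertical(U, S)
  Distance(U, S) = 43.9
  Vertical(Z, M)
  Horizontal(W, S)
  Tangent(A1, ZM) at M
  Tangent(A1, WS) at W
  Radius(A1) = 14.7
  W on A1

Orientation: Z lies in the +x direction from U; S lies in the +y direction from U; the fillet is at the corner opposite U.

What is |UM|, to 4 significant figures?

69.71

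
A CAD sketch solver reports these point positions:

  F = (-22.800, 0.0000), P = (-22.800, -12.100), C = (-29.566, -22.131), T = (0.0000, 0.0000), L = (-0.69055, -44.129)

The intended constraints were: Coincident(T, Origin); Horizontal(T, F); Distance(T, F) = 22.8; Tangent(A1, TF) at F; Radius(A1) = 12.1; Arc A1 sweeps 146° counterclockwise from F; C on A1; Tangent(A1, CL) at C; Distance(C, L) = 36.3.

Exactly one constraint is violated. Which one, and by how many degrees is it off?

Tangent(A1, CL) at C — off by 3.30°.

T = (0.00, 0.00) ✓; T.y = 0.00, F.y = 0.00 ✓; |TF| = 22.80 ✓; ∠(PF, FT) = 90.00° ✓; |PF| = 12.10 ✓; bearing(P→C) − bearing(P→F) = 146.0° ✓; |PC| = 12.10 ✓; ∠(PC, CL) = 93.30° ✗; |CL| = 36.30 ✓.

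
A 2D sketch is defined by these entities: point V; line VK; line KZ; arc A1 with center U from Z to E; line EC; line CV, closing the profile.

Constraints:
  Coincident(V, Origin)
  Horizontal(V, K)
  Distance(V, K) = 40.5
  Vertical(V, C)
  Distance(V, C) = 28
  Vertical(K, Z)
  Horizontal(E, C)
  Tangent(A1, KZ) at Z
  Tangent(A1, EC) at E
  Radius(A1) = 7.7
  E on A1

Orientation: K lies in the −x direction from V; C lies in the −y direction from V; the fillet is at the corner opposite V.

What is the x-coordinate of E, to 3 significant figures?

-32.8

V is at the origin; V and K share the same y with |VK| = 40.5 and K on the −x side, so K = (-40.5, 0.00). VC is vertical with |VC| = 28.0 and C on the −y side, so C = (0.00, -28.0). The virtual corner opposite V is at (-40.5, -28.0). Since A1 is tangent to KZ there, UZ ⟂ KZ and A1 meets EC tangentially, so UE is at right angles to EC, with radius 7.7, so the center U sits 7.7 in from both sides at U = (-32.8, -20.3). That places the tangent points at Z = (-40.5, -20.3) on KZ and E = (-32.8, -28.0) on EC. So E.x = -32.8.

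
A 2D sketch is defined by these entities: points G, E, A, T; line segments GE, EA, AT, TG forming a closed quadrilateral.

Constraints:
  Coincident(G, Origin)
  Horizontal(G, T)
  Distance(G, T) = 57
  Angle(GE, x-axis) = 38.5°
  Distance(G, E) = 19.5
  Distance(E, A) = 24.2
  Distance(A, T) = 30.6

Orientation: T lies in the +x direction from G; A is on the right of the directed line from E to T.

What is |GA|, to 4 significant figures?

28.97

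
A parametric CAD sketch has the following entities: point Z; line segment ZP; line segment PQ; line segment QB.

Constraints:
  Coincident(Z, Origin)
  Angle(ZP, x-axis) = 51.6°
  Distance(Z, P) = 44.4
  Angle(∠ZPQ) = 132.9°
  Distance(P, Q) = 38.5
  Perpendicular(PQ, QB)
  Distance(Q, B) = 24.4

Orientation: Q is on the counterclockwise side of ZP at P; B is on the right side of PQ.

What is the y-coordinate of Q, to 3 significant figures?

72.9

Z is at the origin; ZP runs at 51.6° with length 44.4, so P = 44.4·(cos 51.6°, sin 51.6°) = (27.6, 34.8). ∠ZPQ = 132.9°, so PQ runs at 51.6° + (180° − 132.9°) = 98.7° from the x-axis; with |PQ| = 38.5, Q = P + 38.5·(cos 98.7°, sin 98.7°) = (21.8, 72.9). So Q.y = 72.9.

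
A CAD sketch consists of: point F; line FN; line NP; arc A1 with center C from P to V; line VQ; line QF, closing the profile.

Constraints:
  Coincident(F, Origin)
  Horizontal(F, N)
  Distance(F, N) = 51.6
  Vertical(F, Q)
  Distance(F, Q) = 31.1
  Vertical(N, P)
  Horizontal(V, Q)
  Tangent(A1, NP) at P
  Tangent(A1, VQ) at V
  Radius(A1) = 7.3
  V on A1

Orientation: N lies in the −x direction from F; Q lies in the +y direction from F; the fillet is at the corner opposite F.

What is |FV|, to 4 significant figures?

54.13

F is at the origin; F and N share the same y with |FN| = 51.6 and N on the −x side, so N = (-51.60, 0.000). FQ is vertical with |FQ| = 31.1 and Q on the +y side, so Q = (0.000, 31.10). The virtual corner opposite F is at (-51.60, 31.10). The tangent condition forces CP to be normal to NP and tangency of A1 to VQ means the radius CV is perpendicular to VQ, with radius 7.3, so the center C sits 7.3 in from both sides at C = (-44.30, 23.80). That places the tangent points at P = (-51.60, 23.80) on NP and V = (-44.30, 31.10) on VQ. Then |FV| = |V − F| = 54.13.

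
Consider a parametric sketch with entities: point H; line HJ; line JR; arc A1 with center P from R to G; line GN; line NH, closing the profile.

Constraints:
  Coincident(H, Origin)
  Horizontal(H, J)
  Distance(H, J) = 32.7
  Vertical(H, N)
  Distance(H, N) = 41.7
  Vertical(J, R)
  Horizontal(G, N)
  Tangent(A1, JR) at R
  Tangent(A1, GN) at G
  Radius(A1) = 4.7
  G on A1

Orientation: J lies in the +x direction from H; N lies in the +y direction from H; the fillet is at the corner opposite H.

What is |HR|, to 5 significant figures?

49.379

H is at the origin; HJ is horizontal with |HJ| = 32.7 and J on the +x side, so J = (32.700, 0.0000). HN is vertical with |HN| = 41.7 and N on the +y side, so N = (0.0000, 41.700). The virtual corner opposite H is at (32.700, 41.700). The tangent condition forces PR to be normal to JR and since A1 is tangent to GN there, PG ⟂ GN, with radius 4.7, so the center P sits 4.7 in from both sides at P = (28.000, 37.000). That places the tangent points at R = (32.700, 37.000) on JR and G = (28.000, 41.700) on GN. Then |HR| = |R − H| = 49.379.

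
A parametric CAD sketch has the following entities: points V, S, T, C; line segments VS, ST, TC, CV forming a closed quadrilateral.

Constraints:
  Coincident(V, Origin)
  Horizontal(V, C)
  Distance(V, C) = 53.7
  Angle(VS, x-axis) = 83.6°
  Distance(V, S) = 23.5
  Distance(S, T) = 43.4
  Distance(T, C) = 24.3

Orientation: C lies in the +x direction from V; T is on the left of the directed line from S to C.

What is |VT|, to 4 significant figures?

51.47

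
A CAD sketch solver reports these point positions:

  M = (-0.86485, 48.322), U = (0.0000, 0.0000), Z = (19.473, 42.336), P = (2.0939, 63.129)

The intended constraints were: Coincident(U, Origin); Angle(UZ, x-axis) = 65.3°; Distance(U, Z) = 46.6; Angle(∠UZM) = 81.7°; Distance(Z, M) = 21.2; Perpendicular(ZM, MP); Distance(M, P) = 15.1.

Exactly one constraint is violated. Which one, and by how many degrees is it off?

Perpendicular(ZM, MP) — off by 5.10°.

U = (0.00, 0.00) ✓; UZ at 65.30° ✓; |UZ| = 46.60 ✓; ∠UZM = 81.70° ✓; |ZM| = 21.20 ✓; ∠(ZM, MP) = 84.90° ✗; |MP| = 15.10 ✓.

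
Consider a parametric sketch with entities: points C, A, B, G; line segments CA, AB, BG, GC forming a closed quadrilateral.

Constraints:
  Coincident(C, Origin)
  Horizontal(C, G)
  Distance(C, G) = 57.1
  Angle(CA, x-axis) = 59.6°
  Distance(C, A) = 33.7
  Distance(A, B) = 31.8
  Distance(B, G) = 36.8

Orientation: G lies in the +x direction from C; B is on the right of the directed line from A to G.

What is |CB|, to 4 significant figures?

20.55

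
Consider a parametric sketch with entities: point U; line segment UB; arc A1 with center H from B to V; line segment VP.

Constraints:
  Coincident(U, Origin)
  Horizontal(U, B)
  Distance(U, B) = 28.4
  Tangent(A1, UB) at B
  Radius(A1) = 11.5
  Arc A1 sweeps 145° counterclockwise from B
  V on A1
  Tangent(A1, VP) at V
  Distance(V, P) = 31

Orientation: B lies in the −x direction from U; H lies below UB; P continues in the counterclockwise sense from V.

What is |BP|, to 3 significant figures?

43.0

U is at the origin; UB is horizontal with |UB| = 28.4 and B on the −x side, so B = (-28.4, 0.00). The tangent condition forces HB to be normal to UB, so H = B + (0, -11.5) = (-28.4, -11.5). On A1, B sits at bearing 90° from H; a 145° counterclockwise sweep puts V at bearing 235°, so V = H + 11.5·(cos 235°, sin 235°) = (-35.0, -20.9). Tangency of A1 to VP means the radius HV is perpendicular to VP, so VP runs along (−sin 235°, cos 235°); with |VP| = 31.0, P = (-9.60, -38.7). Then |BP| = |P − B| = 43.0.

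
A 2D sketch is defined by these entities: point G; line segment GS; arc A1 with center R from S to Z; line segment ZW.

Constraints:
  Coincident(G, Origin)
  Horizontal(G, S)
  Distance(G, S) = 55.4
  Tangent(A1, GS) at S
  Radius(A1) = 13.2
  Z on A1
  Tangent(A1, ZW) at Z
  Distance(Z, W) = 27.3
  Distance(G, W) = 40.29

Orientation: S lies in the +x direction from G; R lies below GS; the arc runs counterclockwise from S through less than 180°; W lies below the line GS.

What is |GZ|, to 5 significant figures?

44.933

G is at the origin; GS is horizontal with |GS| = 55.4 and S on the +x side, so S = (55.400, 0.0000). A1 meets GS tangentially, so RS is at right angles to GS, so R = S + (0, -13.2) = (55.400, -13.200). Since RZ ⟂ ZW (tangency), |RW| = √(13.2² + 27.3²) = 30.324 regardless of where Z sits on A1. So W lies on both circle(G, 40.29) and circle(R, 30.324); the below-GS intersection is W = (28.947, -28.024). Z is the foot of the tangent from W: Z = (44.578, -5.6422).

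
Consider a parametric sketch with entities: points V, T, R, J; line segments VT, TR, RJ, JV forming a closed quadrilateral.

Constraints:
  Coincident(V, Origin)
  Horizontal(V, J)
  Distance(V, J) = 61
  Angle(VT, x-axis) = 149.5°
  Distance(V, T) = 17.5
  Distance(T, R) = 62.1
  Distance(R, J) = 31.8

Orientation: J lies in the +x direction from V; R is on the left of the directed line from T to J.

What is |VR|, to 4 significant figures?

51.91

V is at the origin; VJ is horizontal with |VJ| = 61.0 and J in +x, so J = (61.0, 0). VT runs at 149.5° with |VT| = 17.5, so T = (-15.08, 8.882). R is determined by |TR| = 62.1 and |RJ| = 31.8 together: it lies at the intersection of circle(T, 62.1) and circle(J, 31.8). With |TJ| = 76.60, the foot of the radical line on TJ is 56.87 from T and the perpendicular offset is √(62.1² − 56.87²) = 24.94. Taking the left-of-TJ solution: R = (44.30, 27.06).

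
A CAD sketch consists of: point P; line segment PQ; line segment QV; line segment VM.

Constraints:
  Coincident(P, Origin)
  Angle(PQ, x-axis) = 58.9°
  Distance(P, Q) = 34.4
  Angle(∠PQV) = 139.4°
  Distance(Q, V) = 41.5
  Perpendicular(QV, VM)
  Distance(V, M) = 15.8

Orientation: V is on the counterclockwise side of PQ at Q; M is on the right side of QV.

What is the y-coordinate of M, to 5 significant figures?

72.994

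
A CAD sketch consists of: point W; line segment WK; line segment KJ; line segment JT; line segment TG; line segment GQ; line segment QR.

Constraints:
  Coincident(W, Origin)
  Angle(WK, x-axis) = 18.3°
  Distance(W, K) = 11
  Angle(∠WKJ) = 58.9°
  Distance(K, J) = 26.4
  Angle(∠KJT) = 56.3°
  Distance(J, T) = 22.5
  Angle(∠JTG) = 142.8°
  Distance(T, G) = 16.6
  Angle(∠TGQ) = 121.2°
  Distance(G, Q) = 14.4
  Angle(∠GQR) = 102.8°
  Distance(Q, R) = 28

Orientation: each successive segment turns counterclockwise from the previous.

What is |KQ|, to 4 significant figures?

19.72

W is at the origin; WK runs at 18.3° with length 11.0, so K = (10.44, 3.454). ∠WKJ = 58.9° gives KJ at 139.4° from the x-axis; with |KJ| = 26.4, J = (-9.601, 20.63). ∠KJT = 56.3° gives JT at -96.90° from the x-axis; with |JT| = 22.5, T = (-12.30, -1.703). ∠JTG = 142.8° gives TG at -59.70° from the x-axis; with |TG| = 16.6, G = (-3.929, -16.04). ∠TGQ = 121.2° gives GQ at -0.9000° from the x-axis; with |GQ| = 14.4, Q = (10.47, -16.26). Then |KQ| = |Q − K| = 19.72.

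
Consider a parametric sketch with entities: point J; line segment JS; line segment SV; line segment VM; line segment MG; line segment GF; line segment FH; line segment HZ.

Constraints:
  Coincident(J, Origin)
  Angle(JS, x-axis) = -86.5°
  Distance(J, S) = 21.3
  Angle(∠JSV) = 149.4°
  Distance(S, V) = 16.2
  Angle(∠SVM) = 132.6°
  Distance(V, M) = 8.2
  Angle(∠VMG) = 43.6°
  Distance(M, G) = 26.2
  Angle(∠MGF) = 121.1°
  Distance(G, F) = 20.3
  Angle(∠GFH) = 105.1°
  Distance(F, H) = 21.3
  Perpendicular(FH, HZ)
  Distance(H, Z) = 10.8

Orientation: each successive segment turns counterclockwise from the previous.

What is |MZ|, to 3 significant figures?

29.0

∠GFH = 105.1° gives FH at -98.3° from the x-axis; with |FH| = 21.3, H = (-20.8, -38.7). FH is perpendicular to HZ, so HZ runs at -8.30°; with |HZ| = 10.8, Z = (-10.1, -40.3). Then |MZ| = |Z − M| = 29.0.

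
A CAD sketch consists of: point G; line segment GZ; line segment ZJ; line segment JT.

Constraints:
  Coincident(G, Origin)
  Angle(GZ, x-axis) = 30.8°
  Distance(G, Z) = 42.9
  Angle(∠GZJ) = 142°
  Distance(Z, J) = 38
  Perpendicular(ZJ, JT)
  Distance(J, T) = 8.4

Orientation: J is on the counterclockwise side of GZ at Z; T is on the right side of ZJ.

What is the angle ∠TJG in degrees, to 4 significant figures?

110.2°

G is at the origin; GZ runs at 30.8° with length 42.9, so Z = 42.9·(cos 30.8°, sin 30.8°) = (36.85, 21.97). ∠GZJ = 142.0°, so ZJ runs at 30.8° + (180° − 142.0°) = 68.80° from the x-axis; with |ZJ| = 38.0, J = Z + 38.0·(cos 68.80°, sin 68.80°) = (50.59, 57.39). ZJ ⟂ JT; with |JT| = 8.4 on the right of ZJ, T = J + 8.4·(0.9323, -0.3616) = (58.42, 54.36). Then cos ∠TJG = JT·JG / (|JT||JG|), giving 110.2°.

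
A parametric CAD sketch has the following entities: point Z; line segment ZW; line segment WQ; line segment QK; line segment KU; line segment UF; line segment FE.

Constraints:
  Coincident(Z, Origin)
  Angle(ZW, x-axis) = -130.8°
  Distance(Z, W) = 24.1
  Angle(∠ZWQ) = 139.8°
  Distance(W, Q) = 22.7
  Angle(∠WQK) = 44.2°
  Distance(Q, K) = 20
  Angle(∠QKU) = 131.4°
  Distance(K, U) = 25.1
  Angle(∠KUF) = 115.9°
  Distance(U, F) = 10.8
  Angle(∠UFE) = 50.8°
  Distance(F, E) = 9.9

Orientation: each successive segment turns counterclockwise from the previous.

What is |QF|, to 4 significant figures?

43.37

Z is at the origin; ZW runs at -130.8° with length 24.1, so W = (-15.75, -18.24). ∠ZWQ = 139.8° gives WQ at -90.60° from the x-axis; with |WQ| = 22.7, Q = (-15.99, -40.94). ∠WQK = 44.2° gives QK at 45.20° from the x-axis; with |QK| = 20.0, K = (-1.892, -26.75). ∠QKU = 131.4° gives KU at 93.80° from the x-axis; with |KU| = 25.1, U = (-3.556, -1.706). ∠KUF = 115.9° gives UF at 157.9° from the x-axis; with |UF| = 10.8, F = (-13.56, 2.357). Then |QF| = |F − Q| = 43.37.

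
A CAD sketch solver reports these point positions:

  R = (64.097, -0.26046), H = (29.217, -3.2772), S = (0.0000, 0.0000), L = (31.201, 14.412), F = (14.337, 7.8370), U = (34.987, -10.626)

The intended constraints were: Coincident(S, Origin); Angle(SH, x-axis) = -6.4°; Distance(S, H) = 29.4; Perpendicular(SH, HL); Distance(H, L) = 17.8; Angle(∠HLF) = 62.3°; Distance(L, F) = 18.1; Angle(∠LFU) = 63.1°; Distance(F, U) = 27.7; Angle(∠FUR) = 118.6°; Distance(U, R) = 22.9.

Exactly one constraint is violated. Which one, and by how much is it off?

Distance(U, R) = 22.9 — off by 8.00.

S = (0.00, 0.00) ✓; SH at -6.400° ✓; |SH| = 29.40 ✓; ∠(SH, HL) = 90.00° ✓; |HL| = 17.80 ✓; ∠HLF = 62.30° ✓; |LF| = 18.10 ✓; ∠LFU = 63.10° ✓; |FU| = 27.70 ✓; ∠FUR = 118.6° ✓; |UR| = 30.90 ✗.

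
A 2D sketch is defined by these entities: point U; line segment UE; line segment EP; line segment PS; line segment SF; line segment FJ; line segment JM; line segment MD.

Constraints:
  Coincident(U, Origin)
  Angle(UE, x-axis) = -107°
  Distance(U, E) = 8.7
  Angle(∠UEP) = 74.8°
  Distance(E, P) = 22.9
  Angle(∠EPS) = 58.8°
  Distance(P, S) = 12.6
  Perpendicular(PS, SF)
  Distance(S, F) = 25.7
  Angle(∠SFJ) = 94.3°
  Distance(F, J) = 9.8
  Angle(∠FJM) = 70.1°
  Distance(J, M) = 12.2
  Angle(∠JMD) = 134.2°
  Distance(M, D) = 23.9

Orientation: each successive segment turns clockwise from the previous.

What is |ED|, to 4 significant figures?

22.34

U is at the origin; UE runs at -107.0° with length 8.7, so E = (-2.544, -8.320). ∠UEP = 74.8° gives EP at 147.8° from the x-axis; with |EP| = 22.9, P = (-21.92, 3.883). ∠EPS = 58.8° gives PS at 26.60° from the x-axis; with |PS| = 12.6, S = (-10.66, 9.525). PS ⟂ SF, so SF runs at -63.40°; with |SF| = 25.7, F = (0.8523, -13.45). ∠SFJ = 94.3° gives FJ at -149.1° from the x-axis; with |FJ| = 9.8, J = (-7.557, -18.49). ∠FJM = 70.1° gives JM at 101.0° from the x-axis; with |JM| = 12.2, M = (-9.885, -6.512). ∠JMD = 134.2° gives MD at 55.20° from the x-axis; with |MD| = 23.9, D = (3.755, 13.11). Then |ED| = |D − E| = 22.34.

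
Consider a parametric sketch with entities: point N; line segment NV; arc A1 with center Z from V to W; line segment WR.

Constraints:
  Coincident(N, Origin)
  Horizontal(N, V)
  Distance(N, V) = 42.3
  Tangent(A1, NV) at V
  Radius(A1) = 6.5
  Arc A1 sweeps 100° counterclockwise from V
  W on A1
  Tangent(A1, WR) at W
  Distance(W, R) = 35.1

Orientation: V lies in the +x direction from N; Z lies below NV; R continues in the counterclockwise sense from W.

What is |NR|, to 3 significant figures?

59.5

N is at the origin; N and V share the same y with |NV| = 42.3 and V on the +x side, so V = (42.3, 0.00). Since A1 is tangent to NV there, ZV ⟂ NV, so Z = V + (0, -6.5) = (42.3, -6.50). On A1, V sits at bearing 90° from Z; a 100° counterclockwise sweep puts W at bearing 190°, so W = Z + 6.5·(cos 190°, sin 190°) = (35.9, -7.63). The tangent condition forces ZW to be normal to WR, so WR runs along (−sin 190°, cos 190°); with |WR| = 35.1, R = (42.0, -42.2). Then |NR| = |R − N| = 59.5.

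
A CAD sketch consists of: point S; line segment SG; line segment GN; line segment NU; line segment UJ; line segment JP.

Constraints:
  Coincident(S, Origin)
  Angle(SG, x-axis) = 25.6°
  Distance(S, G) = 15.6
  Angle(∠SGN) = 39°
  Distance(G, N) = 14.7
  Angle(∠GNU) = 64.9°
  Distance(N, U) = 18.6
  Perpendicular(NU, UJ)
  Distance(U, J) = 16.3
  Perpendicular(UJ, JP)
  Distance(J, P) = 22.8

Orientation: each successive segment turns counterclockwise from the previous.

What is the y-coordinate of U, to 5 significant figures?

-8.0663

∠SGN = 39.0° gives GN at 166.60° from the x-axis; with |GN| = 14.7, N = (-0.23122, 10.147). ∠GNU = 64.9° gives NU at -78.300° from the x-axis; with |NU| = 18.6, U = (3.5406, -8.0663). So U.y = -8.0663.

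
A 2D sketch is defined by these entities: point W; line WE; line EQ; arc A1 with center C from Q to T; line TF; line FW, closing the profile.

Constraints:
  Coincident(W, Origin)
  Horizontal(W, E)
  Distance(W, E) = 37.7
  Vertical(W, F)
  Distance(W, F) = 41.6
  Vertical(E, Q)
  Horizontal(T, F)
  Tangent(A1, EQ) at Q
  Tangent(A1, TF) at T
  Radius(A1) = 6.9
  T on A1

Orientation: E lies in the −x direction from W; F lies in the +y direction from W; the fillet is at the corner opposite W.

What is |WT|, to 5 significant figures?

51.761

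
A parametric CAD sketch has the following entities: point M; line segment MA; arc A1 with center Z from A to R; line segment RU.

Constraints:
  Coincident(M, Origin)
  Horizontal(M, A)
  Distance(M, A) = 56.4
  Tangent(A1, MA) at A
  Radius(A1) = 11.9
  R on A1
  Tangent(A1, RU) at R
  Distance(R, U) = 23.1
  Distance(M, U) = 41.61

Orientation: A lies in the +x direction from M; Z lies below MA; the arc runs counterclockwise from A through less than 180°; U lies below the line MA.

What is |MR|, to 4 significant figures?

46.81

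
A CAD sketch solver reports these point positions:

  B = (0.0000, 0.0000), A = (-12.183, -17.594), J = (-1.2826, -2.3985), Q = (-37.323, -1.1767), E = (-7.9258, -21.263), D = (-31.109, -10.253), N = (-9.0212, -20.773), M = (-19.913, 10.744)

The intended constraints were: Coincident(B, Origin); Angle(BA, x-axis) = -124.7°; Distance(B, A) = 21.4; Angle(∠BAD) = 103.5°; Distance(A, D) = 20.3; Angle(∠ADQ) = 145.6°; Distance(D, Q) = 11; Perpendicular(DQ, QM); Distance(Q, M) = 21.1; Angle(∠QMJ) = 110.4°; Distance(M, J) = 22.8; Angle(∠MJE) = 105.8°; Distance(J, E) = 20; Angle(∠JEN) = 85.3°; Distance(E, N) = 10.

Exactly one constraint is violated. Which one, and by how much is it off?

Distance(E, N) = 10 — off by 8.80.

B = (0.00, 0.00) ✓; BA at -124.7° ✓; |BA| = 21.40 ✓; ∠BAD = 103.5° ✓; |AD| = 20.30 ✓; ∠ADQ = 145.6° ✓; |DQ| = 11.00 ✓; ∠(DQ, QM) = 90.00° ✓; |QM| = 21.10 ✓; ∠QMJ = 110.4° ✓; |MJ| = 22.80 ✓; ∠MJE = 105.8° ✓; |JE| = 20.00 ✓; ∠JEN = 85.30° ✓; |EN| = 1.200 ✗.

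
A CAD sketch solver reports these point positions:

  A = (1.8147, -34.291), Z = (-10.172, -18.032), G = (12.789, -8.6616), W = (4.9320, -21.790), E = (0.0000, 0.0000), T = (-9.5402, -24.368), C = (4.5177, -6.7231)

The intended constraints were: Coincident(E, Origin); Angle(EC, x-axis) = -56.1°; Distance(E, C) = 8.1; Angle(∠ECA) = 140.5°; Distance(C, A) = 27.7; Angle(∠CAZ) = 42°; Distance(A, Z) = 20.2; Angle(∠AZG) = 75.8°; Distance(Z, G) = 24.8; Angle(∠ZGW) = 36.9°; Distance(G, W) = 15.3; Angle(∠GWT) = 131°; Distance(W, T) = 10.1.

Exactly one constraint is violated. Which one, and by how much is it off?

Distance(W, T) = 10.1 — off by 4.60.

E = (0.00, 0.00) ✓; EC at -56.10° ✓; |EC| = 8.100 ✓; ∠ECA = 140.5° ✓; |CA| = 27.70 ✓; ∠CAZ = 42.00° ✓; |AZ| = 20.20 ✓; ∠AZG = 75.80° ✓; |ZG| = 24.80 ✓; ∠ZGW = 36.90° ✓; |GW| = 15.30 ✓; ∠GWT = 131.0° ✓; |WT| = 14.70 ✗.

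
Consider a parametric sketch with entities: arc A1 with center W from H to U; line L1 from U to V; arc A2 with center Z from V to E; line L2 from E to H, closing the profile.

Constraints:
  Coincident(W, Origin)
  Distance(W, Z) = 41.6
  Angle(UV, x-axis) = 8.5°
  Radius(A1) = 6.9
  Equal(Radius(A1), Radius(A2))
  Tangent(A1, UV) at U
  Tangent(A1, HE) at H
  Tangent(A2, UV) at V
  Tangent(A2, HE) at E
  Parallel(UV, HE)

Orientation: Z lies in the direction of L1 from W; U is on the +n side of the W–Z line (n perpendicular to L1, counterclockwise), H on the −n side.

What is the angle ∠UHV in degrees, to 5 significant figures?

71.648°

The slot axis is L1's direction at 8.5°, so u = (cos 8.5°, sin 8.5°) = (0.98902, 0.14781) and n = (−sin 8.5°, cos 8.5°) = (-0.14781, 0.98902). W is at the origin and Z lies 41.6 along u from W, so Z = 41.6·u = (41.143, 6.1489). Tangency of A1 to both parallel lines with radius 6.9 puts U and H at W ± 6.9·n: U = (-1.0199, 6.8242), H = (1.0199, -6.8242). Equal radii place V and E the same way about Z: V = Z + 6.9·n = (40.123, 12.973), E = Z − 6.9·n = (42.163, -0.67534). Then cos ∠UHV = HU·HV / (|HU||HV|), giving 71.648°.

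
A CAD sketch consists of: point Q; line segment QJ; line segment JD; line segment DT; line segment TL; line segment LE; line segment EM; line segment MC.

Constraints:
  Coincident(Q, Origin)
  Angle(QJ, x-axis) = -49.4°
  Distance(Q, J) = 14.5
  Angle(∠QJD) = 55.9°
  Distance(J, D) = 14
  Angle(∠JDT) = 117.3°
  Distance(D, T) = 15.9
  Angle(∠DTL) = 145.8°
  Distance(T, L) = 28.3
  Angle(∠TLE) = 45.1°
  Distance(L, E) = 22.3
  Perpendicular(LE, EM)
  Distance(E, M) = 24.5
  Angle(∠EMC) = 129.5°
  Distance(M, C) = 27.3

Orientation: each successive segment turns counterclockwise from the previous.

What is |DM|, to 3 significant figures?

13.4

∠TLE = 45.1° gives LE at -53.5° from the x-axis; with |LE| = 22.3, E = (-13.3, -0.535). LE ⟂ EM, so EM runs at 36.5°; with |EM| = 24.5, M = (6.39, 14.0). Then |DM| = |M − D| = 13.4.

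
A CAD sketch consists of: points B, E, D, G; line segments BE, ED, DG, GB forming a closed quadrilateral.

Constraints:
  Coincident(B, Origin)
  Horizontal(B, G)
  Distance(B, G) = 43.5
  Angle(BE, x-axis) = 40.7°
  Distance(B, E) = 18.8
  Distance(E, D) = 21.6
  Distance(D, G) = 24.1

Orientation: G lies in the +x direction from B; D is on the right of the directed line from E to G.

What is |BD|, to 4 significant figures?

22.46

Checks: |BG| = 43.50 ✓; |BE| = 18.80 ✓; |ED| = 21.60 ✓; |DG| = 24.10 ✓.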